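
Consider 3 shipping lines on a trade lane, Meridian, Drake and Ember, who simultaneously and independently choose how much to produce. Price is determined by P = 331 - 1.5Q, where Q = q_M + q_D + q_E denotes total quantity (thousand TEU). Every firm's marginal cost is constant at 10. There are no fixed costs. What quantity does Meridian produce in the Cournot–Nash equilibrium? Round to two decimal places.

53.50

Each firm earns π_i = (331 - 1.5Q)q_i - 10q_i.
Setting ∂π_i/∂q_i = 0 with rivals' quantities fixed: 321 - 3q_i - (3/2)·Σ_{j≠i} q_j = 0.
With identical firms every q_j equals q_i, so Σ_{j≠i} q_j = 2q_i and 321 = 6q_i, giving q_i = 107/2.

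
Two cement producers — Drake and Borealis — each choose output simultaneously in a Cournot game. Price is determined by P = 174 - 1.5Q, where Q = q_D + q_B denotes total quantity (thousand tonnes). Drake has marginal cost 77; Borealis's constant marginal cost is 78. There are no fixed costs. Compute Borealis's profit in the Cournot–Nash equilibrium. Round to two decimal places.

668.52

Drake's profit: π_D = (174 - 1.5Q)q_D - (77q_D). Setting ∂π_D/∂q_D = 0: 97 - 3q_D - (3/2)(q_B) = 0.
Borealis's first-order condition: 96 - 3q_B - (3/2)(q_D) = 0.
So q_D = (97 - (3/2)q_B)/3 and q_B = (96 - (3/2)q_D)/3.
Substituting one into the other gives q_D = 196/9 and q_B = 190/9.
Price P = 174 - (3/2)·(386/9) = 329/3.
Borealis's profit: (329/3 - 78)·(190/9) = 668.5185.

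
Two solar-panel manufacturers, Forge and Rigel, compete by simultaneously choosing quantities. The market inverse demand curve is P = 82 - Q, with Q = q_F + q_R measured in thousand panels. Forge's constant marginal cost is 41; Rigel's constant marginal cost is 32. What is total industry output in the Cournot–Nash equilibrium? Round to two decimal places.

Forge's profit: π_F = (82 - Q)q_F - (41q_F). Setting ∂π_F/∂q_F = 0: 41 - 2q_F - (q_R) = 0.
Rigel's first-order condition: 50 - 2q_R - (q_F) = 0.
Rearranging gives the reaction functions q_F = (41 - q_R)/2 and q_R = (50 - q_F)/2.
Solving the pair: q_F = 32/3, q_R = 59/3.
Total output Q = 32/3 + 59/3 = 91/3.

30.33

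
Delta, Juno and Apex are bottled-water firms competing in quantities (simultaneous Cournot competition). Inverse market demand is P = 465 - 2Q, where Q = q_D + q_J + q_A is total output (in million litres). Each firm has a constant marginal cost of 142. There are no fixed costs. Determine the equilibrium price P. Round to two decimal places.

222.75

Each firm earns π_i = (465 - 2Q)q_i - 142q_i.
Setting ∂π_i/∂q_i = 0 with rivals' quantities fixed: 323 - 4q_i - 2·Σ_{j≠i} q_j = 0.
With identical firms every q_j equals q_i, so Σ_{j≠i} q_j = 2q_i and 323 = 8q_i, giving q_i = 323/8.
Total output Q = 969/8, so price P = 465 - 2·(969/8) = 891/4.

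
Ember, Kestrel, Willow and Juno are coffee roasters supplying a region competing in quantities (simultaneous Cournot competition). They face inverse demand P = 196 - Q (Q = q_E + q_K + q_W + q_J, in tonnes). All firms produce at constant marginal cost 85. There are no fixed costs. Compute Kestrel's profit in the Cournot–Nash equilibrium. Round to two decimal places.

492.84

A representative firm's profit is π_i = q_i(196 - Q) - 85q_i.
First-order condition (treating rivals' output as given): 111 - 2q_i - Σ_{j≠i} q_j = 0.
By symmetry each firm produces the same amount; substituting Σ_{j≠i} q_j = 3q_i yields q_i = 111/5.
Price P = 196 - 444/5 = 536/5.
Kestrel's profit: (536/5 - 85)·(111/5) = 492.8400.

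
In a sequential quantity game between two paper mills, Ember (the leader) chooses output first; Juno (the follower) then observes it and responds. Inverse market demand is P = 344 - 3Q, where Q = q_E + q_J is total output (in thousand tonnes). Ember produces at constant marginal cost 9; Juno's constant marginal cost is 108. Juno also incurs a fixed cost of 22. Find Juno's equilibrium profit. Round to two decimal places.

8.08

Solve by backward induction. Given q_E, the follower Juno maximises π_J = (344 - 3q_E - 3q_J)q_J - 108q_J.
Setting the follower's marginal profit to zero, 236 - 3q_E - 6q_J = 0, i.e. q_J = (236 - 3q_E)/6.
Ember substitutes q_J(q_E) into its own profit: π_E = q_E(344 - 3q_E - (236 - 3q_E)/2) - 9q_E = (226 - (3/2)q_E)q_E - 9q_E.
The leader's first-order condition 217 - 3q_E = 0 yields q_E = 217/3.
Then q_J = (236 - 3·(217/3))/6 = 19/6.
Price P = 344 - 3·(151/2) = 235/2.
Juno's profit: (235/2 - 108)·(19/6) - 22 = 97/12.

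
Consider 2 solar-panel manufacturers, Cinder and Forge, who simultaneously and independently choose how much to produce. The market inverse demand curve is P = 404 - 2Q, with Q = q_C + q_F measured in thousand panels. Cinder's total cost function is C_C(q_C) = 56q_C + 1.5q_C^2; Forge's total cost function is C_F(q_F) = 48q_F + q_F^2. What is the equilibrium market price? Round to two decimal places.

Cinder's profit: π_C = (404 - 2Q)q_C - (56q_C + (3/2)q_C²). Setting ∂π_C/∂q_C = 0: 348 - 7q_C - 2(q_F) = 0.
Forge's first-order condition: 356 - 6q_F - 2(q_C) = 0.
Best responses: q_C = (348 - 2q_F)/7, q_F = (356 - 2q_C)/6.
Substituting one into the other gives q_C = 688/19 and q_F = 898/19.
Total output Q = 1586/19, so price P = 404 - 2·(1586/19) = 237.0526.

237.05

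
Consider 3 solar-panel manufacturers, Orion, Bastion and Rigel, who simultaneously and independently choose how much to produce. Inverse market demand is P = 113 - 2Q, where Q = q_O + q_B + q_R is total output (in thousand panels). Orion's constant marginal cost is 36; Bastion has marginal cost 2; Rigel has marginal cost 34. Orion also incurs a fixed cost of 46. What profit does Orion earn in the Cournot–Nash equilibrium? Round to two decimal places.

6.53

Orion's profit: π_O = (113 - 2Q)q_O - (36q_O). Setting ∂π_O/∂q_O = 0: 77 - 4q_O - 2(q_B + q_R) = 0.
Bastion's first-order condition: 111 - 4q_B - 2(q_O + q_R) = 0.
Rigel's profit: π_R = (113 - 2Q)q_R - (34q_R). Setting ∂π_R/∂q_R = 0: 79 - 4q_R - 2(q_O + q_B) = 0.
Summing all 3 equations gives 267 − 8Q = 0, hence Q = 267/8.
Back-substituting: q_O = (77 − 267/4)/2 = 41/8, q_B = (111 − 267/4)/2 = 177/8, q_R = (79 − 267/4)/2 = 49/8.
Price P = 113 - 2·(267/8) = 185/4.
Orion's profit: (185/4 - 36)·(41/8) - 46 = 209/32.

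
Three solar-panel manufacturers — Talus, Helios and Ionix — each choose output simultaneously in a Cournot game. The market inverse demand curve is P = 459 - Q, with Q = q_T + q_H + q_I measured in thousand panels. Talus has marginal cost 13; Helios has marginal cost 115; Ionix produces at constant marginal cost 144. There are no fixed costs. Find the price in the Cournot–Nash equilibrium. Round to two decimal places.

Talus's profit: π_T = (459 - Q)q_T - (13q_T). Setting ∂π_T/∂q_T = 0: 446 - 2q_T - (q_H + q_I) = 0.
Helios's profit: π_H = (459 - Q)q_H - (115q_H). Setting ∂π_H/∂q_H = 0: 344 - 2q_H - (q_T + q_I) = 0.
Ionix's first-order condition: 315 - 2q_I - (q_T + q_H) = 0.
Summing all 3 equations gives 1105 − 4Q = 0, hence Q = 1105/4.
Back-substituting: q_T = (446 − 1105/4) = 679/4, q_H = (344 − 1105/4) = 271/4, q_I = (315 − 1105/4) = 155/4.
Total output Q = 1105/4, so price P = 459 - 1105/4 = 731/4.

182.75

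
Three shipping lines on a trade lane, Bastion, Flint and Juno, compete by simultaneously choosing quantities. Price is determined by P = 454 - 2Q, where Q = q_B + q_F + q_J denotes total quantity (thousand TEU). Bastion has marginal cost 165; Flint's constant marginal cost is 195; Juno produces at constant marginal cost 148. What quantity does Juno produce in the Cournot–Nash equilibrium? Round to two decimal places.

46.25

Bastion's profit: π_B = (454 - 2Q)q_B - (165q_B). Setting ∂π_B/∂q_B = 0: 289 - 4q_B - 2(q_F + q_J) = 0.
Flint's first-order condition: 259 - 4q_F - 2(q_B + q_J) = 0.
Juno's profit: π_J = (454 - 2Q)q_J - (148q_J). Setting ∂π_J/∂q_J = 0: 306 - 4q_J - 2(q_B + q_F) = 0.
Adding the 3 first-order conditions: 854 − 8Q = 0, so Q = 427/4.
Back-substituting: q_B = (289 − 427/2)/2 = 151/4, q_F = (259 − 427/2)/2 = 91/4, q_J = (306 − 427/2)/2 = 185/4.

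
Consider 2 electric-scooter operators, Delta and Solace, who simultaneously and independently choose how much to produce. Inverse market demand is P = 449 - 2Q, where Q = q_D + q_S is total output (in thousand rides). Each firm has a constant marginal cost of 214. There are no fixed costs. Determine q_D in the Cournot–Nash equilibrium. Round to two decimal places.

A representative firm's profit is π_i = q_i(449 - 2Q) - 214q_i.
First-order condition (treating rivals' output as given): 235 - 4q_i - 2q_j = 0.
With identical firms every q_j equals q_i, so q_j = q_i and 235 = 6q_i, giving q_i = 235/6.

39.17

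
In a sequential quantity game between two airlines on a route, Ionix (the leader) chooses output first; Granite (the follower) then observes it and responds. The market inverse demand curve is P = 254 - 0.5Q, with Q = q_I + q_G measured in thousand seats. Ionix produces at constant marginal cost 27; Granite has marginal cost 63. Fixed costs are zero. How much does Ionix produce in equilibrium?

263

The follower Granite best-responds to any q_I: π_G = (254 - 0.5Q)q_G - 63q_G.
Follower FOC: 191 - (1/2)q_I - q_G = 0, so q_G(q_I) = (191 - (1/2)q_I).
The leader anticipates this reaction. Substituting into P = 254 - 0.5Q gives P = 317/2 - (1/4)q_I, so π_I = (317/2 - (1/4)q_I)q_I - 27q_I.
Maximising: ∂π_I/∂q_I = 263/2 - (1/2)q_I = 0, giving q_I = 263.
Then q_G = (191 - (1/2)·263) = 119/2.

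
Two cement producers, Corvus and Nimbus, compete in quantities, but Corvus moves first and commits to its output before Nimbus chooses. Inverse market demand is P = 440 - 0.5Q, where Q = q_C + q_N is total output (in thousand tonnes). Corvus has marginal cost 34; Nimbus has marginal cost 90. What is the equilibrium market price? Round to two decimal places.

The follower Nimbus best-responds to any q_C: π_N = (440 - 0.5Q)q_N - 90q_N.
Setting the follower's marginal profit to zero, 350 - (1/2)q_C - q_N = 0, i.e. q_N = (350 - (1/2)q_C).
Corvus substitutes q_N(q_C) into its own profit: π_C = q_C(440 - (1/2)q_C - (350 - (1/2)q_C)/2) - 34q_C = (265 - (1/4)q_C)q_C - 34q_C.
The leader's first-order condition 231 - (1/2)q_C = 0 yields q_C = 462.
Then q_N = (350 - (1/2)·462) = 119.
Total output Q = 581, so price P = 440 - (1/2)·581 = 299/2.

149.50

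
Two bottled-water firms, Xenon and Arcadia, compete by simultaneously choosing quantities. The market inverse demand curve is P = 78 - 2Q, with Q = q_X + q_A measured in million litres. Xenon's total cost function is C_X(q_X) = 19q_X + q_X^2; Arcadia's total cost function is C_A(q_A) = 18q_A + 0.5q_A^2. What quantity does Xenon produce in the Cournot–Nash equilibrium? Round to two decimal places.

6.73

Xenon's profit: π_X = (78 - 2Q)q_X - (19q_X + q_X²). Setting ∂π_X/∂q_X = 0: 59 - 6q_X - 2(q_A) = 0.
Arcadia's profit: π_A = (78 - 2Q)q_A - (18q_A + (1/2)q_A²). Setting ∂π_A/∂q_A = 0: 60 - 5q_A - 2(q_X) = 0.
So q_X = (59 - 2q_A)/6 and q_A = (60 - 2q_X)/5.
Solving the pair: q_X = 175/26, q_A = 121/13.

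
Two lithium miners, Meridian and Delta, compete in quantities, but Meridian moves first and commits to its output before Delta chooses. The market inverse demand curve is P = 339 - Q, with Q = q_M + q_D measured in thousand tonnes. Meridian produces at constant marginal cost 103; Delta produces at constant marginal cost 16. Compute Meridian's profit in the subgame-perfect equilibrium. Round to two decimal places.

2775.13

The follower Delta best-responds to any q_M: π_D = (339 - Q)q_D - 16q_D.
∂π_D/∂q_D = 323 - q_M - 2q_D = 0 gives the reaction function q_D = (323 - q_M)/2.
The leader anticipates this reaction. Substituting into P = 339 - Q gives P = 355/2 - (1/2)q_M, so π_M = (355/2 - (1/2)q_M)q_M - 103q_M.
Maximising: ∂π_M/∂q_M = 149/2 - q_M = 0, giving q_M = 149/2.
Then q_D = (323 - 149/2)/2 = 497/4.
Price P = 339 - 795/4 = 561/4.
Meridian's profit: (561/4 - 103)·(149/2) = 2775.1250.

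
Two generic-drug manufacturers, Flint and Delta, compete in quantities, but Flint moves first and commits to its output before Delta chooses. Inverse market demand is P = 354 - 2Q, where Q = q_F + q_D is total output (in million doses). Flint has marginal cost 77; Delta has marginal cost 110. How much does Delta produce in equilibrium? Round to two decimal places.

Solve by backward induction. Given q_F, the follower Delta maximises π_D = (354 - 2q_F - 2q_D)q_D - 110q_D.
∂π_D/∂q_D = 244 - 2q_F - 4q_D = 0 gives the reaction function q_D = (244 - 2q_F)/4.
The leader anticipates this reaction. Substituting into P = 354 - 2Q gives P = 232 - q_F, so π_F = (232 - q_F)q_F - 77q_F.
Leader FOC: 155 - 2q_F = 0, so q_F = 155/2.
Then q_D = (244 - 2·(155/2))/4 = 89/4.

22.25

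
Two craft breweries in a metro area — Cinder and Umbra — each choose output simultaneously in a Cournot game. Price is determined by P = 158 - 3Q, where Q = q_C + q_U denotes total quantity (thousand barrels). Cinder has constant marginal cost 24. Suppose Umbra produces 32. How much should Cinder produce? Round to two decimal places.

With the rival's output fixed at 32, Cinder's profit is π_C = (158 - 3·32 - 3q_C)q_C - (24q_C) = (62 - 3q_C)q_C - (24q_C).
∂π_C/∂q_C = 38 - 6q_C = 0, so q_C = 19/3.

6.33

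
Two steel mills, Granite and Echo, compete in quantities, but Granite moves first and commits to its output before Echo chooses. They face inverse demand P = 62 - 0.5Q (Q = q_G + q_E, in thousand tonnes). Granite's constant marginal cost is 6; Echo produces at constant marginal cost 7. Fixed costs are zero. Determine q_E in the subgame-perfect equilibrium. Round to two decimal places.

26.50

The follower Echo best-responds to any q_G: π_E = (62 - 0.5Q)q_E - 7q_E.
Setting the follower's marginal profit to zero, 55 - (1/2)q_G - q_E = 0, i.e. q_E = (55 - (1/2)q_G).
The leader anticipates this reaction. Substituting into P = 62 - 0.5Q gives P = 69/2 - (1/4)q_G, so π_G = (69/2 - (1/4)q_G)q_G - 6q_G.
The leader's first-order condition 57/2 - (1/2)q_G = 0 yields q_G = 57.
Then q_E = (55 - (1/2)·57) = 53/2.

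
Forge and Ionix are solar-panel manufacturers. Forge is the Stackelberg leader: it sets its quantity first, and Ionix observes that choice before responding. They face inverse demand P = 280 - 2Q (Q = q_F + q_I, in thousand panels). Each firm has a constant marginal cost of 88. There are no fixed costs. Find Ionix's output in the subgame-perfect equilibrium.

Solve by backward induction. Given q_F, the follower Ionix maximises π_I = (280 - 2q_F - 2q_I)q_I - 88q_I.
∂π_I/∂q_I = 192 - 2q_F - 4q_I = 0 gives the reaction function q_I = (192 - 2q_F)/4.
The leader anticipates this reaction. Substituting into P = 280 - 2Q gives P = 184 - q_F, so π_F = (184 - q_F)q_F - 88q_F.
Leader FOC: 96 - 2q_F = 0, so q_F = 48.
Then q_I = (192 - 2·48)/4 = 24.

24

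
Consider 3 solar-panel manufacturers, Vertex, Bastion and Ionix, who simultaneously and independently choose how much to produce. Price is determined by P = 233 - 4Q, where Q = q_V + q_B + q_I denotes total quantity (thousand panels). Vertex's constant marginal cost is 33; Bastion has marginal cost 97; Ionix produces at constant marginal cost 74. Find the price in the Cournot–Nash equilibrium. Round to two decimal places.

Vertex's profit: π_V = (233 - 4Q)q_V - (33q_V). Setting ∂π_V/∂q_V = 0: 200 - 8q_V - 4(q_B + q_I) = 0.
Bastion's profit: π_B = (233 - 4Q)q_B - (97q_B). Setting ∂π_B/∂q_B = 0: 136 - 8q_B - 4(q_V + q_I) = 0.
Ionix's profit: π_I = (233 - 4Q)q_I - (74q_I). Setting ∂π_I/∂q_I = 0: 159 - 8q_I - 4(q_V + q_B) = 0.
Summing all 3 equations gives 495 − 16Q = 0, hence Q = 495/16.
Back-substituting: q_V = (200 − 495/4)/4 = 305/16, q_B = (136 − 495/4)/4 = 49/16, q_I = (159 − 495/4)/4 = 141/16.
Total output Q = 495/16, so price P = 233 - 4·(495/16) = 437/4.

109.25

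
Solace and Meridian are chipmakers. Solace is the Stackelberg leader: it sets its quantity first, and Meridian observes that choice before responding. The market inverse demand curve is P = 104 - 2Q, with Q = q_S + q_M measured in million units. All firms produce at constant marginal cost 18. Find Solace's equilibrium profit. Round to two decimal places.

462.25

The follower Meridian best-responds to any q_S: π_M = (104 - 2Q)q_M - 18q_M.
Follower FOC: 86 - 2q_S - 4q_M = 0, so q_M(q_S) = (86 - 2q_S)/4.
The leader anticipates this reaction. Substituting into P = 104 - 2Q gives P = 61 - q_S, so π_S = (61 - q_S)q_S - 18q_S.
The leader's first-order condition 43 - 2q_S = 0 yields q_S = 43/2.
Then q_M = (86 - 2·(43/2))/4 = 43/4.
Price P = 104 - 2·(129/4) = 79/2.
Solace's profit: (79/2 - 18)·(43/2) = 1849/4.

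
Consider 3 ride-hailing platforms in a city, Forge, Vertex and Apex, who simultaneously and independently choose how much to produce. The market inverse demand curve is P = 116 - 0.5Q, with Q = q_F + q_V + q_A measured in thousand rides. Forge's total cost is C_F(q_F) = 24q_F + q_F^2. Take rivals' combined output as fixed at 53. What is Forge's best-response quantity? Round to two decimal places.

21.83

With rivals' combined output fixed at 53, Forge's profit is π_F = (116 - (1/2)·53 - (1/2)q_F)q_F - (24q_F + q_F²) = (179/2 - (1/2)q_F)q_F - (24q_F + q_F²).
∂π_F/∂q_F = 131/2 - 3q_F = 0, so q_F = 131/6.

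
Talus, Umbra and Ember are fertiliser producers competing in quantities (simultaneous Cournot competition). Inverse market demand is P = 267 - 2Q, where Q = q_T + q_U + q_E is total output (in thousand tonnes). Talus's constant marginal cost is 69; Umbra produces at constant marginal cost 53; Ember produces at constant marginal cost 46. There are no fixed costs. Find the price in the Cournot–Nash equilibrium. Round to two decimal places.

108.75

Talus's profit: π_T = (267 - 2Q)q_T - (69q_T). Setting ∂π_T/∂q_T = 0: 198 - 4q_T - 2(q_U + q_E) = 0.
Umbra's first-order condition: 214 - 4q_U - 2(q_T + q_E) = 0.
Ember's profit: π_E = (267 - 2Q)q_E - (46q_E). Setting ∂π_E/∂q_E = 0: 221 - 4q_E - 2(q_T + q_U) = 0.
Adding the 3 first-order conditions: 633 − 8Q = 0, so Q = 633/8.
Back-substituting: q_T = (198 − 633/4)/2 = 159/8, q_U = (214 − 633/4)/2 = 223/8, q_E = (221 − 633/4)/2 = 251/8.
Total output Q = 633/8, so price P = 267 - 2·(633/8) = 435/4.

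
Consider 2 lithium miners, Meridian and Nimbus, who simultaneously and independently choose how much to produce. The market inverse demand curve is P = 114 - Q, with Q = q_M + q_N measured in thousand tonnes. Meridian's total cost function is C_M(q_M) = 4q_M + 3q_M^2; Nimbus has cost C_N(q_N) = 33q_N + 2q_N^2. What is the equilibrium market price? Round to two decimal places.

Meridian's profit: π_M = (114 - Q)q_M - (4q_M + 3q_M²). Setting ∂π_M/∂q_M = 0: 110 - 8q_M - (q_N) = 0.
Nimbus's profit: π_N = (114 - Q)q_N - (33q_N + 2q_N²). Setting ∂π_N/∂q_N = 0: 81 - 6q_N - (q_M) = 0.
So q_M = (110 - q_N)/8 and q_N = (81 - q_M)/6.
Solving the pair: q_M = 579/47, q_N = 538/47.
Total output Q = 1117/47, so price P = 114 - 1117/47 = 90.2340.

90.23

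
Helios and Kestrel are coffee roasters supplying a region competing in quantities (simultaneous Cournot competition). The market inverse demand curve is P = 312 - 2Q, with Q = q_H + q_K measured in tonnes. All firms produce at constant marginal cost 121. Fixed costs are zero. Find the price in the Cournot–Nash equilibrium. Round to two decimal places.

184.67

Each firm earns π_i = (312 - 2Q)q_i - 121q_i.
First-order condition (treating rivals' output as given): 191 - 4q_i - 2q_j = 0.
With identical firms every q_j equals q_i, so q_j = q_i and 191 = 6q_i, giving q_i = 191/6.
Total output Q = 191/3, so price P = 312 - 2·(191/3) = 554/3.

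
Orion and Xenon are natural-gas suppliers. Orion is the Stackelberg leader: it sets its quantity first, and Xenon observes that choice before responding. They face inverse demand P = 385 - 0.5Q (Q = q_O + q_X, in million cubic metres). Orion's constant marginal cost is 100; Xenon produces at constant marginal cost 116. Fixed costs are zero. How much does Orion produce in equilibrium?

The follower Xenon best-responds to any q_O: π_X = (385 - 0.5Q)q_X - 116q_X.
∂π_X/∂q_X = 269 - (1/2)q_O - q_X = 0 gives the reaction function q_X = (269 - (1/2)q_O).
Orion substitutes q_X(q_O) into its own profit: π_O = q_O(385 - (1/2)q_O - (269 - (1/2)q_O)/2) - 100q_O = (501/2 - (1/4)q_O)q_O - 100q_O.
The leader's first-order condition 301/2 - (1/2)q_O = 0 yields q_O = 301.
Then q_X = (269 - (1/2)·301) = 237/2.

301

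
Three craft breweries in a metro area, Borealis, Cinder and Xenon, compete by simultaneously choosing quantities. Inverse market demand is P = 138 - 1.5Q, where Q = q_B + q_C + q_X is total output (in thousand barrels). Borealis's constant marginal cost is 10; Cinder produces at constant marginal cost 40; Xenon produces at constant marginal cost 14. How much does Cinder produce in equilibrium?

7

Borealis's profit: π_B = (138 - 1.5Q)q_B - (10q_B). Setting ∂π_B/∂q_B = 0: 128 - 3q_B - (3/2)(q_C + q_X) = 0.
Cinder's profit: π_C = (138 - 1.5Q)q_C - (40q_C). Setting ∂π_C/∂q_C = 0: 98 - 3q_C - (3/2)(q_B + q_X) = 0.
Xenon's first-order condition: 124 - 3q_X - (3/2)(q_B + q_C) = 0.
Adding the 3 first-order conditions: 350 − 6Q = 0, so Q = 175/3.
Back-substituting: q_B = (128 − 175/2)/(3/2) = 27, q_C = (98 − 175/2)/(3/2) = 7, q_X = (124 − 175/2)/(3/2) = 73/3.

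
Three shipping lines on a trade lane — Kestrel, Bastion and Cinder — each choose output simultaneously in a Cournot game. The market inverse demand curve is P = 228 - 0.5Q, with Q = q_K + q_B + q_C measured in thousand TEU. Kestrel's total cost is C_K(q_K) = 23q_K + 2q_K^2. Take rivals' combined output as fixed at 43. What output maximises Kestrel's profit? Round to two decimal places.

With rivals' combined output fixed at 43, Kestrel's profit is π_K = (228 - (1/2)·43 - (1/2)q_K)q_K - (23q_K + 2q_K²) = (413/2 - (1/2)q_K)q_K - (23q_K + 2q_K²).
∂π_K/∂q_K = 367/2 - 5q_K = 0, so q_K = 367/10.

36.70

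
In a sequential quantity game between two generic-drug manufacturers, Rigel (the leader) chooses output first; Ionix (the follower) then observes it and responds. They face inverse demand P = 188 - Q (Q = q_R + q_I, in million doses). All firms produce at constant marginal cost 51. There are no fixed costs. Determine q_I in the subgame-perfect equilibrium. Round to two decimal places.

The follower Ionix best-responds to any q_R: π_I = (188 - Q)q_I - 51q_I.
∂π_I/∂q_I = 137 - q_R - 2q_I = 0 gives the reaction function q_I = (137 - q_R)/2.
Rigel substitutes q_I(q_R) into its own profit: π_R = q_R(188 - q_R - (137 - q_R)/2) - 51q_R = (239/2 - (1/2)q_R)q_R - 51q_R.
The leader's first-order condition 137/2 - q_R = 0 yields q_R = 137/2.
Then q_I = (137 - 137/2)/2 = 137/4.

34.25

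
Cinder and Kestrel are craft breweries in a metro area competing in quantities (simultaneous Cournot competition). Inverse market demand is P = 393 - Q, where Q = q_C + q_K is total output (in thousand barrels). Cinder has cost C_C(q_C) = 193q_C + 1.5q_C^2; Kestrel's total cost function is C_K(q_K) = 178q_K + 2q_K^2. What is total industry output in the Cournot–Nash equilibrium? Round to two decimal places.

Cinder's profit: π_C = (393 - Q)q_C - (193q_C + (3/2)q_C²). Setting ∂π_C/∂q_C = 0: 200 - 5q_C - (q_K) = 0.
Kestrel's profit: π_K = (393 - Q)q_K - (178q_K + 2q_K²). Setting ∂π_K/∂q_K = 0: 215 - 6q_K - (q_C) = 0.
So q_C = (200 - q_K)/5 and q_K = (215 - q_C)/6.
Solving the pair: q_C = 985/29, q_K = 875/29.
Total output Q = 985/29 + 875/29 = 1860/29.

64.14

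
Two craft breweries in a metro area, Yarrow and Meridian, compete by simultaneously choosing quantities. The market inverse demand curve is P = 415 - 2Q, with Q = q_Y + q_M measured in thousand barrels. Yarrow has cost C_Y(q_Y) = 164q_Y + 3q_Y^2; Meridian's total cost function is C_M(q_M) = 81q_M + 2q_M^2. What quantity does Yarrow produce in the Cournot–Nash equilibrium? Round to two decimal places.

17.63

Yarrow's profit: π_Y = (415 - 2Q)q_Y - (164q_Y + 3q_Y²). Setting ∂π_Y/∂q_Y = 0: 251 - 10q_Y - 2(q_M) = 0.
Meridian's profit: π_M = (415 - 2Q)q_M - (81q_M + 2q_M²). Setting ∂π_M/∂q_M = 0: 334 - 8q_M - 2(q_Y) = 0.
So q_Y = (251 - 2q_M)/10 and q_M = (334 - 2q_Y)/8.
Solving the pair: q_Y = 335/19, q_M = 1419/38.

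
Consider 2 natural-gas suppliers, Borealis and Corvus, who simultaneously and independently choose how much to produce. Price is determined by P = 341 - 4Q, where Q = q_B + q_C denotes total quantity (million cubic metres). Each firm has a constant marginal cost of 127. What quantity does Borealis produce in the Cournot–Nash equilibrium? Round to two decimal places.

A representative firm's profit is π_i = q_i(341 - 4Q) - 127q_i.
First-order condition (treating rivals' output as given): 214 - 8q_i - 4q_j = 0.
With identical firms every q_j equals q_i, so q_j = q_i and 214 = 12q_i, giving q_i = 107/6.

17.83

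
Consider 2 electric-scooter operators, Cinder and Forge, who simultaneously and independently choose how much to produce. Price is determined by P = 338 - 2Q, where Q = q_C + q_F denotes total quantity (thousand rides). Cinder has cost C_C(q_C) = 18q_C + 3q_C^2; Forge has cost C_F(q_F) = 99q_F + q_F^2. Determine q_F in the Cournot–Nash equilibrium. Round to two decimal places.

Cinder's profit: π_C = (338 - 2Q)q_C - (18q_C + 3q_C²). Setting ∂π_C/∂q_C = 0: 320 - 10q_C - 2(q_F) = 0.
Forge's profit: π_F = (338 - 2Q)q_F - (99q_F + q_F²). Setting ∂π_F/∂q_F = 0: 239 - 6q_F - 2(q_C) = 0.
Rearranging gives the reaction functions q_C = (320 - 2q_F)/10 and q_F = (239 - 2q_C)/6.
Solving the pair: q_C = 103/4, q_F = 125/4.

31.25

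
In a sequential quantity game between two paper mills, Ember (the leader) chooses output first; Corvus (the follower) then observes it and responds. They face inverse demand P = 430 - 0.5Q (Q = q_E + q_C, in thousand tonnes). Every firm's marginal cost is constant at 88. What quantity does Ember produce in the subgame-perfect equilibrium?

The follower Corvus best-responds to any q_E: π_C = (430 - 0.5Q)q_C - 88q_C.
Follower FOC: 342 - (1/2)q_E - q_C = 0, so q_C(q_E) = (342 - (1/2)q_E).
Ember substitutes q_C(q_E) into its own profit: π_E = q_E(430 - (1/2)q_E - (342 - (1/2)q_E)/2) - 88q_E = (259 - (1/4)q_E)q_E - 88q_E.
Maximising: ∂π_E/∂q_E = 171 - (1/2)q_E = 0, giving q_E = 342.
Then q_C = (342 - (1/2)·342) = 171.

342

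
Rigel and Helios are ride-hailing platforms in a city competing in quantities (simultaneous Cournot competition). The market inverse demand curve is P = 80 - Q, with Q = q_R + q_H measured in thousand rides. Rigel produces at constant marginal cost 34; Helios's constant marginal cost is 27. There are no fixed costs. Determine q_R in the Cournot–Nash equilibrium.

13

Rigel's profit: π_R = (80 - Q)q_R - (34q_R). Setting ∂π_R/∂q_R = 0: 46 - 2q_R - (q_H) = 0.
Helios's first-order condition: 53 - 2q_H - (q_R) = 0.
Rearranging gives the reaction functions q_R = (46 - q_H)/2 and q_H = (53 - q_R)/2.
Solving the pair: q_R = 13, q_H = 20.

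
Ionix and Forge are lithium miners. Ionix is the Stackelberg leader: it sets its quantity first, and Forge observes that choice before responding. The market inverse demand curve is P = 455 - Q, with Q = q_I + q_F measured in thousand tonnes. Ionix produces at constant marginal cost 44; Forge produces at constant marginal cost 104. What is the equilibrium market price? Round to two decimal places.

The follower Forge best-responds to any q_I: π_F = (455 - Q)q_F - 104q_F.
Follower FOC: 351 - q_I - 2q_F = 0, so q_F(q_I) = (351 - q_I)/2.
The leader anticipates this reaction. Substituting into P = 455 - Q gives P = 559/2 - (1/2)q_I, so π_I = (559/2 - (1/2)q_I)q_I - 44q_I.
The leader's first-order condition 471/2 - q_I = 0 yields q_I = 471/2.
Then q_F = (351 - 471/2)/2 = 231/4.
Total output Q = 1173/4, so price P = 455 - 1173/4 = 647/4.

161.75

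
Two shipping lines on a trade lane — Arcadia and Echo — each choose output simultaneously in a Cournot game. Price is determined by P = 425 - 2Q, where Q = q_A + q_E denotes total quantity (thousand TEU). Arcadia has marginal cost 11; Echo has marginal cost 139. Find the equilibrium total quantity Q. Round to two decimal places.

Arcadia's profit: π_A = (425 - 2Q)q_A - (11q_A). Setting ∂π_A/∂q_A = 0: 414 - 4q_A - 2(q_E) = 0.
Echo's first-order condition: 286 - 4q_E - 2(q_A) = 0.
Best responses: q_A = (414 - 2q_E)/4, q_E = (286 - 2q_A)/4.
Solving the pair: q_A = 271/3, q_E = 79/3.
Total output Q = 271/3 + 79/3 = 350/3.

116.67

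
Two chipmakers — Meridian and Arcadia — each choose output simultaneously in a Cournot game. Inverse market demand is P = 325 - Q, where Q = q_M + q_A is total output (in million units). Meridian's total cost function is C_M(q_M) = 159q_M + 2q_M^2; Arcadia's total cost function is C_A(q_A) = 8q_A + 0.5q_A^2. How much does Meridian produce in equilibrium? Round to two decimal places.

10.65

Meridian's profit: π_M = (325 - Q)q_M - (159q_M + 2q_M²). Setting ∂π_M/∂q_M = 0: 166 - 6q_M - (q_A) = 0.
Arcadia's profit: π_A = (325 - Q)q_A - (8q_A + (1/2)q_A²). Setting ∂π_A/∂q_A = 0: 317 - 3q_A - (q_M) = 0.
Best responses: q_M = (166 - q_A)/6, q_A = (317 - q_M)/3.
Solving the pair: q_M = 181/17, q_A = 1736/17.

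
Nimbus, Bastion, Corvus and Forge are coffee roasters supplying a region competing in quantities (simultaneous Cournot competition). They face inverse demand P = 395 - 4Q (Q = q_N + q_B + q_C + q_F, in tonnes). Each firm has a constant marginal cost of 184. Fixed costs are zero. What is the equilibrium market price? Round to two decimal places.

226.20

A representative firm's profit is π_i = q_i(395 - 4Q) - 184q_i.
Setting ∂π_i/∂q_i = 0 with rivals' quantities fixed: 211 - 8q_i - 4·Σ_{j≠i} q_j = 0.
With identical firms every q_j equals q_i, so Σ_{j≠i} q_j = 3q_i and 211 = 20q_i, giving q_i = 211/20.
Total output Q = 211/5, so price P = 395 - 4·(211/5) = 1131/5.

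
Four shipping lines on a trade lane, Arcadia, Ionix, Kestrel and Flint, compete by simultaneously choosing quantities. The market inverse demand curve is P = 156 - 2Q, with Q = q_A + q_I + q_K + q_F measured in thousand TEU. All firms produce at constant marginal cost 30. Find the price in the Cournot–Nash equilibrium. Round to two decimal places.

Each firm earns π_i = (156 - 2Q)q_i - 30q_i.
Setting ∂π_i/∂q_i = 0 with rivals' quantities fixed: 126 - 4q_i - 2·Σ_{j≠i} q_j = 0.
By symmetry each firm produces the same amount; substituting Σ_{j≠i} q_j = 3q_i yields q_i = 126/10 = 63/5.
Total output Q = 252/5, so price P = 156 - 2·(252/5) = 276/5.

55.20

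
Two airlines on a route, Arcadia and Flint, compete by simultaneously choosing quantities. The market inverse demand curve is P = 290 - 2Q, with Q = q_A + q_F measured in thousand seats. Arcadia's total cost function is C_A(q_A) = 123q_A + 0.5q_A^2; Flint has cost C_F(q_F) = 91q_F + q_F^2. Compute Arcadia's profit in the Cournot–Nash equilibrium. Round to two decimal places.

Arcadia's profit: π_A = (290 - 2Q)q_A - (123q_A + (1/2)q_A²). Setting ∂π_A/∂q_A = 0: 167 - 5q_A - 2(q_F) = 0.
Flint's profit: π_F = (290 - 2Q)q_F - (91q_F + q_F²). Setting ∂π_F/∂q_F = 0: 199 - 6q_F - 2(q_A) = 0.
Best responses: q_A = (167 - 2q_F)/5, q_F = (199 - 2q_A)/6.
Substituting one into the other gives q_A = 302/13 and q_F = 661/26.
Price P = 290 - 2·(1265/26) = 192.6923.
Arcadia's profit: 192.6923·(302/13) - 123·(302/13) - (1/2)(302/13)² = 1349.1716.

1349.17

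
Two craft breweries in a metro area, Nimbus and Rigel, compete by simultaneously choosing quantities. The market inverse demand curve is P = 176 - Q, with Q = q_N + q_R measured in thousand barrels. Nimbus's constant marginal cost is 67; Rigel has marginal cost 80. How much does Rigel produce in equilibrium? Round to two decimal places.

27.67

Nimbus's profit: π_N = (176 - Q)q_N - (67q_N). Setting ∂π_N/∂q_N = 0: 109 - 2q_N - (q_R) = 0.
Rigel's first-order condition: 96 - 2q_R - (q_N) = 0.
Best responses: q_N = (109 - q_R)/2, q_R = (96 - q_N)/2.
Substituting one into the other gives q_N = 122/3 and q_R = 83/3.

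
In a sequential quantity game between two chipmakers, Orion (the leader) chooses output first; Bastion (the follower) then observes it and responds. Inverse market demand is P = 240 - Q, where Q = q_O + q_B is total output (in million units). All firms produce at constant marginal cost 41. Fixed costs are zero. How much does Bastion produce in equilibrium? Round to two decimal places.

Solve by backward induction. Given q_O, the follower Bastion maximises π_B = (240 - q_O - q_B)q_B - 41q_B.
Setting the follower's marginal profit to zero, 199 - q_O - 2q_B = 0, i.e. q_B = (199 - q_O)/2.
The leader anticipates this reaction. Substituting into P = 240 - Q gives P = 281/2 - (1/2)q_O, so π_O = (281/2 - (1/2)q_O)q_O - 41q_O.
The leader's first-order condition 199/2 - q_O = 0 yields q_O = 199/2.
Then q_B = (199 - 199/2)/2 = 199/4.

49.75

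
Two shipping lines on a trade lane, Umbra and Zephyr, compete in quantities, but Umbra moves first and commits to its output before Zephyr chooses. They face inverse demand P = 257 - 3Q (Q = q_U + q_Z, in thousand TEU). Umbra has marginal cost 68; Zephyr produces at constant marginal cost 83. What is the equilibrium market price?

The follower Zephyr best-responds to any q_U: π_Z = (257 - 3Q)q_Z - 83q_Z.
Follower FOC: 174 - 3q_U - 6q_Z = 0, so q_Z(q_U) = (174 - 3q_U)/6.
The leader anticipates this reaction. Substituting into P = 257 - 3Q gives P = 170 - (3/2)q_U, so π_U = (170 - (3/2)q_U)q_U - 68q_U.
The leader's first-order condition 102 - 3q_U = 0 yields q_U = 34.
Then q_Z = (174 - 3·34)/6 = 12.
Total output Q = 46, so price P = 257 - 3·46 = 119.

119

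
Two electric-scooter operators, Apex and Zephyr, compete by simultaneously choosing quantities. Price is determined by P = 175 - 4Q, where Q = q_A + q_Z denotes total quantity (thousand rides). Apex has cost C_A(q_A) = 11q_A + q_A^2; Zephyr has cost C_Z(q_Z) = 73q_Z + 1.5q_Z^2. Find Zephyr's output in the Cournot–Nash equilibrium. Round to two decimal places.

Apex's profit: π_A = (175 - 4Q)q_A - (11q_A + q_A²). Setting ∂π_A/∂q_A = 0: 164 - 10q_A - 4(q_Z) = 0.
Zephyr's first-order condition: 102 - 11q_Z - 4(q_A) = 0.
Best responses: q_A = (164 - 4q_Z)/10, q_Z = (102 - 4q_A)/11.
Substituting one into the other gives q_A = 698/47 and q_Z = 182/47.

3.87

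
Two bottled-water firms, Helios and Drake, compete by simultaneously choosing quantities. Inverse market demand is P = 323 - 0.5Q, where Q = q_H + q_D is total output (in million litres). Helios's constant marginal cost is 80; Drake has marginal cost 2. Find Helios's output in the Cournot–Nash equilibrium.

110

Helios's profit: π_H = (323 - 0.5Q)q_H - (80q_H). Setting ∂π_H/∂q_H = 0: 243 - q_H - (1/2)(q_D) = 0.
Drake's first-order condition: 321 - q_D - (1/2)(q_H) = 0.
So q_H = (243 - (1/2)q_D) and q_D = (321 - (1/2)q_H).
Substituting one into the other gives q_H = 110 and q_D = 266.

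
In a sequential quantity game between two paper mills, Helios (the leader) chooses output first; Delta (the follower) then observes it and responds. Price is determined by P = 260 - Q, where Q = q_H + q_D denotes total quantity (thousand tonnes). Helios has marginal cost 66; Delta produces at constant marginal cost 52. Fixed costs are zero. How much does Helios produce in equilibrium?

The follower Delta best-responds to any q_H: π_D = (260 - Q)q_D - 52q_D.
Setting the follower's marginal profit to zero, 208 - q_H - 2q_D = 0, i.e. q_D = (208 - q_H)/2.
Helios substitutes q_D(q_H) into its own profit: π_H = q_H(260 - q_H - (208 - q_H)/2) - 66q_H = (156 - (1/2)q_H)q_H - 66q_H.
Leader FOC: 90 - q_H = 0, so q_H = 90.
Then q_D = (208 - 90)/2 = 59.

90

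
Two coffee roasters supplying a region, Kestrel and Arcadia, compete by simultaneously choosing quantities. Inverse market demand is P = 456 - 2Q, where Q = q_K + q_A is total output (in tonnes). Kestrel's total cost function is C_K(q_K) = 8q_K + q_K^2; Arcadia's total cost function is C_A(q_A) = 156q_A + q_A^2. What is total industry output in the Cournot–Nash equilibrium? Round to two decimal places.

Kestrel's profit: π_K = (456 - 2Q)q_K - (8q_K + q_K²). Setting ∂π_K/∂q_K = 0: 448 - 6q_K - 2(q_A) = 0.
Arcadia's profit: π_A = (456 - 2Q)q_A - (156q_A + q_A²). Setting ∂π_A/∂q_A = 0: 300 - 6q_A - 2(q_K) = 0.
Rearranging gives the reaction functions q_K = (448 - 2q_A)/6 and q_A = (300 - 2q_K)/6.
Solving the pair: q_K = 261/4, q_A = 113/4.
Total output Q = 261/4 + 113/4 = 187/2.

93.50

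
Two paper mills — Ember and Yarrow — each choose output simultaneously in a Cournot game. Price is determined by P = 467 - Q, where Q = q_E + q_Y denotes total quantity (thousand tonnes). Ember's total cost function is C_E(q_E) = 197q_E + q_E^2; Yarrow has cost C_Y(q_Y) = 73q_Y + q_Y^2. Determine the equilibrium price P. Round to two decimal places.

Ember's profit: π_E = (467 - Q)q_E - (197q_E + q_E²). Setting ∂π_E/∂q_E = 0: 270 - 4q_E - (q_Y) = 0.
Yarrow's first-order condition: 394 - 4q_Y - (q_E) = 0.
Rearranging gives the reaction functions q_E = (270 - q_Y)/4 and q_Y = (394 - q_E)/4.
Solving the pair: q_E = 686/15, q_Y = 1306/15.
Total output Q = 664/5, so price P = 467 - 664/5 = 1671/5.

334.20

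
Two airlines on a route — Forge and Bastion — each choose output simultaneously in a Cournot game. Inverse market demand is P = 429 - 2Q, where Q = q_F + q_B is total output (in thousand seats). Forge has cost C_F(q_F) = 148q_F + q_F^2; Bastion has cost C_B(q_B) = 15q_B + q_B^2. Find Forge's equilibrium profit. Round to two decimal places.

Forge's profit: π_F = (429 - 2Q)q_F - (148q_F + q_F²). Setting ∂π_F/∂q_F = 0: 281 - 6q_F - 2(q_B) = 0.
Bastion's first-order condition: 414 - 6q_B - 2(q_F) = 0.
Rearranging gives the reaction functions q_F = (281 - 2q_B)/6 and q_B = (414 - 2q_F)/6.
Substituting one into the other gives q_F = 429/16 and q_B = 961/16.
Price P = 429 - 2·(695/8) = 1021/4.
Forge's profit: (1021/4)·(429/16) - 148·(429/16) - (429/16)² = 2156.7305.

2156.73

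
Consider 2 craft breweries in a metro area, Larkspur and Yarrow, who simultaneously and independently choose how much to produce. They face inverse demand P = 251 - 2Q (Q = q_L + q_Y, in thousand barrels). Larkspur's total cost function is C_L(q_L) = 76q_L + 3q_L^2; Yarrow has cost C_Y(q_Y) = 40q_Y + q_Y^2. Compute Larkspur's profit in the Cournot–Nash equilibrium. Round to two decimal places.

Larkspur's profit: π_L = (251 - 2Q)q_L - (76q_L + 3q_L²). Setting ∂π_L/∂q_L = 0: 175 - 10q_L - 2(q_Y) = 0.
Yarrow's profit: π_Y = (251 - 2Q)q_Y - (40q_Y + q_Y²). Setting ∂π_Y/∂q_Y = 0: 211 - 6q_Y - 2(q_L) = 0.
Rearranging gives the reaction functions q_L = (175 - 2q_Y)/10 and q_Y = (211 - 2q_L)/6.
Solving the pair: q_L = 157/14, q_Y = 220/7.
Price P = 251 - 2·(597/14) = 1160/7.
Larkspur's profit: (1160/7)·(157/14) - 76·(157/14) - 3(157/14)² = 628.8010.

628.80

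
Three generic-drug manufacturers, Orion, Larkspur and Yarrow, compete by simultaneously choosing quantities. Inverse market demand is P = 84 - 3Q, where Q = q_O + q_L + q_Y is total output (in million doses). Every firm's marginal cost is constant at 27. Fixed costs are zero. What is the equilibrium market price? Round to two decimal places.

41.25

Each firm earns π_i = (84 - 3Q)q_i - 27q_i.
Setting ∂π_i/∂q_i = 0 with rivals' quantities fixed: 57 - 6q_i - 3·Σ_{j≠i} q_j = 0.
With identical firms every q_j equals q_i, so Σ_{j≠i} q_j = 2q_i and 57 = 12q_i, giving q_i = 19/4.
Total output Q = 57/4, so price P = 84 - 3·(57/4) = 165/4.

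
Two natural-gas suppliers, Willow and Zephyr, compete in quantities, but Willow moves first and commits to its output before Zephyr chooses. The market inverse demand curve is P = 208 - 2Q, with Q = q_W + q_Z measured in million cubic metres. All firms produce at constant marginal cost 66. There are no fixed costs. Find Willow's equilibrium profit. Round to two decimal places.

1260.25

Solve by backward induction. Given q_W, the follower Zephyr maximises π_Z = (208 - 2q_W - 2q_Z)q_Z - 66q_Z.
Follower FOC: 142 - 2q_W - 4q_Z = 0, so q_Z(q_W) = (142 - 2q_W)/4.
The leader anticipates this reaction. Substituting into P = 208 - 2Q gives P = 137 - q_W, so π_W = (137 - q_W)q_W - 66q_W.
The leader's first-order condition 71 - 2q_W = 0 yields q_W = 71/2.
Then q_Z = (142 - 2·(71/2))/4 = 71/4.
Price P = 208 - 2·(213/4) = 203/2.
Willow's profit: (203/2 - 66)·(71/2) = 1260.2500.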